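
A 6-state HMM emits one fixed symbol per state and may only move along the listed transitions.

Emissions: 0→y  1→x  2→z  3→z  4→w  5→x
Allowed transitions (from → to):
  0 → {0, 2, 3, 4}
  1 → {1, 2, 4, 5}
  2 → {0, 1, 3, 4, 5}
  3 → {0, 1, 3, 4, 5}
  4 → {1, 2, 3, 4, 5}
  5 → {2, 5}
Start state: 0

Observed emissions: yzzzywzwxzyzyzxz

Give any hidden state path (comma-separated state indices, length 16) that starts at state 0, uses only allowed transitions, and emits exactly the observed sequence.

0,2,3,3,0,4,2,4,5,2,0,2,0,2,5,2

  t0 'y' -> {0}, take 0 (start)
  t1 'z' -> {2,3}, take 2 (0->2 ok)
  t2 'z' -> {2,3}, take 3 (2->3 ok)
  t3 'z' -> {2,3}, take 3 (3->3 ok)
  t4 'y' -> {0}, take 0 (3->0 ok)
  t5 'w' -> {4}, take 4 (0->4 ok)
  t6 'z' -> {2,3}, take 2 (4->2 ok)
  t7 'w' -> {4}, take 4 (2->4 ok)
  t8 'x' -> {1,5}, take 5 (4->5 ok)
  t9 'z' -> {2,3}, take 2 (5->2 ok)
  t10 'y' -> {0}, take 0 (2->0 ok)
  t11 'z' -> {2,3}, take 2 (0->2 ok)
  t12 'y' -> {0}, take 0 (2->0 ok)
  t13 'z' -> {2,3}, take 2 (0->2 ok)
  t14 'x' -> {1,5}, take 5 (2->5 ok)
  t15 'z' -> {2,3}, take 2 (5->2 ok)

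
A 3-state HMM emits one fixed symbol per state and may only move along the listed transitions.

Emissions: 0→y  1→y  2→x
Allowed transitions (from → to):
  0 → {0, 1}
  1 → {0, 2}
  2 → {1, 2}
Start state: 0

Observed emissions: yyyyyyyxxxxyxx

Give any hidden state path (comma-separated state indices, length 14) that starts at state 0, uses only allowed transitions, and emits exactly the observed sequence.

  pos 0: y in {0,1}, choose 0; start
  pos 1: y in {0,1}, choose 0; 0->0 ok
  pos 2: y in {0,1}, choose 0; 0->0 ok
  pos 3: y in {0,1}, choose 0; 0->0 ok
  pos 4: y in {0,1}, choose 1; 0->1 ok
  pos 5: y in {0,1}, choose 0; 1->0 ok
  pos 6: y in {0,1}, choose 1; 0->1 ok
  pos 7: x in {2}, choose 2; 1->2 ok
  pos 8: x in {2}, choose 2; 2->2 ok
  pos 9: x in {2}, choose 2; 2->2 ok
  pos 10: x in {2}, choose 2; 2->2 ok
  pos 11: y in {0,1}, choose 1; 2->1 ok
  pos 12: x in {2}, choose 2; 1->2 ok
  pos 13: x in {2}, choose 2; 2->2 ok

0,0,0,0,1,0,1,2,2,2,2,1,2,2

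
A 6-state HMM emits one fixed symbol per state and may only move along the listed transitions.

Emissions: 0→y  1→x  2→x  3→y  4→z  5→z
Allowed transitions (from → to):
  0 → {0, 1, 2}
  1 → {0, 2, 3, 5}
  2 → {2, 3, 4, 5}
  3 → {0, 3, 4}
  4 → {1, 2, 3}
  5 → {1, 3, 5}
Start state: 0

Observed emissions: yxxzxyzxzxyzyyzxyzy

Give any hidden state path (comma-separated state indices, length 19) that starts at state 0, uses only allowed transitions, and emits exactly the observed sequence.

  pos 0: y in {0,3}, choose 0; start
  pos 1: x in {1,2}, choose 1; 0->1 ok
  pos 2: x in {1,2}, choose 2; 1->2 ok
  pos 3: z in {4,5}, choose 4; 2->4 ok
  pos 4: x in {1,2}, choose 1; 4->1 ok
  pos 5: y in {0,3}, choose 3; 1->3 ok
  pos 6: z in {4,5}, choose 4; 3->4 ok
  pos 7: x in {1,2}, choose 2; 4->2 ok
  pos 8: z in {4,5}, choose 4; 2->4 ok
  pos 9: x in {1,2}, choose 1; 4->1 ok
  pos 10: y in {0,3}, choose 3; 1->3 ok
  pos 11: z in {4,5}, choose 4; 3->4 ok
  pos 12: y in {0,3}, choose 3; 4->3 ok
  pos 13: y in {0,3}, choose 3; 3->3 ok
  pos 14: z in {4,5}, choose 4; 3->4 ok
  pos 15: x in {1,2}, choose 1; 4->1 ok
  pos 16: y in {0,3}, choose 3; 1->3 ok
  pos 17: z in {4,5}, choose 4; 3->4 ok
  pos 18: y in {0,3}, choose 3; 4->3 ok

0,1,2,4,1,3,4,2,4,1,3,4,3,3,4,1,3,4,3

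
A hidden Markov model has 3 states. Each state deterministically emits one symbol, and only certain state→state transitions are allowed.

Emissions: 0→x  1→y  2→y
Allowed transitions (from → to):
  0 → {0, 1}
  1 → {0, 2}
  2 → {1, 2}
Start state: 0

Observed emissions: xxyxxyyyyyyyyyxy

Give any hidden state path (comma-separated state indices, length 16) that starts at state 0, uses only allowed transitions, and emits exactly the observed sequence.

  pos 0: x in {0}, choose 0; start
  pos 1: x in {0}, choose 0; 0->0 ok
  pos 2: y in {1,2}, choose 1; 0->1 ok
  pos 3: x in {0}, choose 0; 1->0 ok
  pos 4: x in {0}, choose 0; 0->0 ok
  pos 5: y in {1,2}, choose 1; 0->1 ok
  pos 6: y in {1,2}, choose 2; 1->2 ok
  pos 7: y in {1,2}, choose 2; 2->2 ok
  pos 8: y in {1,2}, choose 1; 2->1 ok
  pos 9: y in {1,2}, choose 2; 1->2 ok
  pos 10: y in {1,2}, choose 1; 2->1 ok
  pos 11: y in {1,2}, choose 2; 1->2 ok
  pos 12: y in {1,2}, choose 2; 2->2 ok
  pos 13: y in {1,2}, choose 1; 2->1 ok
  pos 14: x in {0}, choose 0; 1->0 ok
  pos 15: y in {1,2}, choose 1; 0->1 ok

0,0,1,0,0,1,2,2,1,2,1,2,2,1,0,1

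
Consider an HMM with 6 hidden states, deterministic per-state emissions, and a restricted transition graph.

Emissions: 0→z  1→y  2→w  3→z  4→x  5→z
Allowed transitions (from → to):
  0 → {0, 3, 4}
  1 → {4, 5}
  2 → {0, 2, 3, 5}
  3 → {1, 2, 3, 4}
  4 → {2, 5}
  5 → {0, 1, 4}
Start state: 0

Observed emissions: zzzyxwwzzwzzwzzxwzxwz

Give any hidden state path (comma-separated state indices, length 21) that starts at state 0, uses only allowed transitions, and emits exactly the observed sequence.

0,3,3,1,4,2,2,0,3,2,3,3,2,5,0,4,2,5,4,2,5

  t0 'z' -> {0,3,5}, take 0 (start)
  t1 'z' -> {0,3,5}, take 3 (0->3 ok)
  t2 'z' -> {0,3,5}, take 3 (3->3 ok)
  t3 'y' -> {1}, take 1 (3->1 ok)
  t4 'x' -> {4}, take 4 (1->4 ok)
  t5 'w' -> {2}, take 2 (4->2 ok)
  t6 'w' -> {2}, take 2 (2->2 ok)
  t7 'z' -> {0,3,5}, take 0 (2->0 ok)
  t8 'z' -> {0,3,5}, take 3 (0->3 ok)
  t9 'w' -> {2}, take 2 (3->2 ok)
  t10 'z' -> {0,3,5}, take 3 (2->3 ok)
  t11 'z' -> {0,3,5}, take 3 (3->3 ok)
  t12 'w' -> {2}, take 2 (3->2 ok)
  t13 'z' -> {0,3,5}, take 5 (2->5 ok)
  t14 'z' -> {0,3,5}, take 0 (5->0 ok)
  t15 'x' -> {4}, take 4 (0->4 ok)
  t16 'w' -> {2}, take 2 (4->2 ok)
  t17 'z' -> {0,3,5}, take 5 (2->5 ok)
  t18 'x' -> {4}, take 4 (5->4 ok)
  t19 'w' -> {2}, take 2 (4->2 ok)
  t20 'z' -> {0,3,5}, take 5 (2->5 ok)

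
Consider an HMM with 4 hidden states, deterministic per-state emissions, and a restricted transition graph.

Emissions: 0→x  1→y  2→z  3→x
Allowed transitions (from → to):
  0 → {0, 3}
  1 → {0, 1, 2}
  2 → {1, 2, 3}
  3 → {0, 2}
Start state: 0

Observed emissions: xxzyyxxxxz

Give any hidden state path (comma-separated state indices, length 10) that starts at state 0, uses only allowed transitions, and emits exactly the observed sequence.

  0: obs=x cand={0,3} pick 0 [start]
  1: obs=x cand={0,3} pick 3 [0->3 ok]
  2: obs=z cand={2} pick 2 [3->2 ok]
  3: obs=y cand={1} pick 1 [2->1 ok]
  4: obs=y cand={1} pick 1 [1->1 ok]
  5: obs=x cand={0,3} pick 0 [1->0 ok]
  6: obs=x cand={0,3} pick 3 [0->3 ok]
  7: obs=x cand={0,3} pick 0 [3->0 ok]
  8: obs=x cand={0,3} pick 3 [0->3 ok]
  9: obs=z cand={2} pick 2 [3->2 ok]

0,3,2,1,1,0,3,0,3,2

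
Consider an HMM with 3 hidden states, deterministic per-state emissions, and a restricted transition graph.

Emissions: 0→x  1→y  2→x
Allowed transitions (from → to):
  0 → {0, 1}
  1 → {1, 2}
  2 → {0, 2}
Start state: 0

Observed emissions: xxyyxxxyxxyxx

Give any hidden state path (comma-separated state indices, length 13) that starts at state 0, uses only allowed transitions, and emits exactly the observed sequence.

  pos 0: x in {0,2}, choose 0; start
  pos 1: x in {0,2}, choose 0; 0->0 ok
  pos 2: y in {1}, choose 1; 0->1 ok
  pos 3: y in {1}, choose 1; 1->1 ok
  pos 4: x in {0,2}, choose 2; 1->2 ok
  pos 5: x in {0,2}, choose 2; 2->2 ok
  pos 6: x in {0,2}, choose 0; 2->0 ok
  pos 7: y in {1}, choose 1; 0->1 ok
  pos 8: x in {0,2}, choose 2; 1->2 ok
  pos 9: x in {0,2}, choose 0; 2->0 ok
  pos 10: y in {1}, choose 1; 0->1 ok
  pos 11: x in {0,2}, choose 2; 1->2 ok
  pos 12: x in {0,2}, choose 2; 2->2 ok

0,0,1,1,2,2,0,1,2,0,1,2,2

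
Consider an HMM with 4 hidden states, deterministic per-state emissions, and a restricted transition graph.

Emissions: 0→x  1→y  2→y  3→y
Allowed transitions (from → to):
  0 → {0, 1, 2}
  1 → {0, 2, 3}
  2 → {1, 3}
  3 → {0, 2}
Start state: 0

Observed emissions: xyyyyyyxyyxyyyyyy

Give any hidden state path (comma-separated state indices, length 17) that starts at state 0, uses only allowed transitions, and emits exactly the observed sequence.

0,1,2,1,2,1,3,0,2,3,0,1,2,1,2,1,2

  t0 'x' -> {0}, take 0 (start)
  t1 'y' -> {1,2,3}, take 1 (0->1 ok)
  t2 'y' -> {1,2,3}, take 2 (1->2 ok)
  t3 'y' -> {1,2,3}, take 1 (2->1 ok)
  t4 'y' -> {1,2,3}, take 2 (1->2 ok)
  t5 'y' -> {1,2,3}, take 1 (2->1 ok)
  t6 'y' -> {1,2,3}, take 3 (1->3 ok)
  t7 'x' -> {0}, take 0 (3->0 ok)
  t8 'y' -> {1,2,3}, take 2 (0->2 ok)
  t9 'y' -> {1,2,3}, take 3 (2->3 ok)
  t10 'x' -> {0}, take 0 (3->0 ok)
  t11 'y' -> {1,2,3}, take 1 (0->1 ok)
  t12 'y' -> {1,2,3}, take 2 (1->2 ok)
  t13 'y' -> {1,2,3}, take 1 (2->1 ok)
  t14 'y' -> {1,2,3}, take 2 (1->2 ok)
  t15 'y' -> {1,2,3}, take 1 (2->1 ok)
  t16 'y' -> {1,2,3}, take 2 (1->2 ok)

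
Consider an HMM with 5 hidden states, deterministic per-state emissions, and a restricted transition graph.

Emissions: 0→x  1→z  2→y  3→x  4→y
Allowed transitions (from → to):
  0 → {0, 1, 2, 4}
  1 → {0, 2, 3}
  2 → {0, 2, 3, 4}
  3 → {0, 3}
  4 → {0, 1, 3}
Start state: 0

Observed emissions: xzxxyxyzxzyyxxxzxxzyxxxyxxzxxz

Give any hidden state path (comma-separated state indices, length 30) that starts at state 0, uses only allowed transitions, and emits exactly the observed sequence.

0,1,0,0,4,0,4,1,0,1,2,2,0,0,0,1,0,0,1,2,3,3,0,2,0,0,1,3,0,1

  t0 'x' -> {0,3}, take 0 (start)
  t1 'z' -> {1}, take 1 (0->1 ok)
  t2 'x' -> {0,3}, take 0 (1->0 ok)
  t3 'x' -> {0,3}, take 0 (0->0 ok)
  t4 'y' -> {2,4}, take 4 (0->4 ok)
  t5 'x' -> {0,3}, take 0 (4->0 ok)
  t6 'y' -> {2,4}, take 4 (0->4 ok)
  t7 'z' -> {1}, take 1 (4->1 ok)
  t8 'x' -> {0,3}, take 0 (1->0 ok)
  t9 'z' -> {1}, take 1 (0->1 ok)
  t10 'y' -> {2,4}, take 2 (1->2 ok)
  t11 'y' -> {2,4}, take 2 (2->2 ok)
  t12 'x' -> {0,3}, take 0 (2->0 ok)
  t13 'x' -> {0,3}, take 0 (0->0 ok)
  t14 'x' -> {0,3}, take 0 (0->0 ok)
  t15 'z' -> {1}, take 1 (0->1 ok)
  t16 'x' -> {0,3}, take 0 (1->0 ok)
  t17 'x' -> {0,3}, take 0 (0->0 ok)
  t18 'z' -> {1}, take 1 (0->1 ok)
  t19 'y' -> {2,4}, take 2 (1->2 ok)
  t20 'x' -> {0,3}, take 3 (2->3 ok)
  t21 'x' -> {0,3}, take 3 (3->3 ok)
  t22 'x' -> {0,3}, take 0 (3->0 ok)
  t23 'y' -> {2,4}, take 2 (0->2 ok)
  t24 'x' -> {0,3}, take 0 (2->0 ok)
  t25 'x' -> {0,3}, take 0 (0->0 ok)
  t26 'z' -> {1}, take 1 (0->1 ok)
  t27 'x' -> {0,3}, take 3 (1->3 ok)
  t28 'x' -> {0,3}, take 0 (3->0 ok)
  t29 'z' -> {1}, take 1 (0->1 ok)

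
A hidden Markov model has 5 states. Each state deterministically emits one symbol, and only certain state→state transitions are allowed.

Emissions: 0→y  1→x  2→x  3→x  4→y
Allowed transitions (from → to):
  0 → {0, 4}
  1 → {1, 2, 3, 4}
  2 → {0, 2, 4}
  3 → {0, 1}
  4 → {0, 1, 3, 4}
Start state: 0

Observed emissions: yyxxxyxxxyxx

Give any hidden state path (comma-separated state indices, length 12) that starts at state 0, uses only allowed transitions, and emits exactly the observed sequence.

0,4,1,1,2,4,3,1,1,4,1,2

  pos 0: y in {0,4}, choose 0; start
  pos 1: y in {0,4}, choose 4; 0->4 ok
  pos 2: x in {1,2,3}, choose 1; 4->1 ok
  pos 3: x in {1,2,3}, choose 1; 1->1 ok
  pos 4: x in {1,2,3}, choose 2; 1->2 ok
  pos 5: y in {0,4}, choose 4; 2->4 ok
  pos 6: x in {1,2,3}, choose 3; 4->3 ok
  pos 7: x in {1,2,3}, choose 1; 3->1 ok
  pos 8: x in {1,2,3}, choose 1; 1->1 ok
  pos 9: y in {0,4}, choose 4; 1->4 ok
  pos 10: x in {1,2,3}, choose 1; 4->1 ok
  pos 11: x in {1,2,3}, choose 2; 1->2 ok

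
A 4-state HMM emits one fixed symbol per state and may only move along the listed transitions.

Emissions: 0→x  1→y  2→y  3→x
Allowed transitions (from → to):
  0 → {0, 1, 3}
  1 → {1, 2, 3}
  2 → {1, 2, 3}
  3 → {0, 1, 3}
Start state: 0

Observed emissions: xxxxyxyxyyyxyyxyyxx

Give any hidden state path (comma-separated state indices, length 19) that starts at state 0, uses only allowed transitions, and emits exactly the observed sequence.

0,3,3,0,1,3,1,3,1,1,1,3,1,2,3,1,1,3,0

  t0 'x' -> {0,3}, take 0 (start)
  t1 'x' -> {0,3}, take 3 (0->3 ok)
  t2 'x' -> {0,3}, take 3 (3->3 ok)
  t3 'x' -> {0,3}, take 0 (3->0 ok)
  t4 'y' -> {1,2}, take 1 (0->1 ok)
  t5 'x' -> {0,3}, take 3 (1->3 ok)
  t6 'y' -> {1,2}, take 1 (3->1 ok)
  t7 'x' -> {0,3}, take 3 (1->3 ok)
  t8 'y' -> {1,2}, take 1 (3->1 ok)
  t9 'y' -> {1,2}, take 1 (1->1 ok)
  t10 'y' -> {1,2}, take 1 (1->1 ok)
  t11 'x' -> {0,3}, take 3 (1->3 ok)
  t12 'y' -> {1,2}, take 1 (3->1 ok)
  t13 'y' -> {1,2}, take 2 (1->2 ok)
  t14 'x' -> {0,3}, take 3 (2->3 ok)
  t15 'y' -> {1,2}, take 1 (3->1 ok)
  t16 'y' -> {1,2}, take 1 (1->1 ok)
  t17 'x' -> {0,3}, take 3 (1->3 ok)
  t18 'x' -> {0,3}, take 0 (3->0 ok)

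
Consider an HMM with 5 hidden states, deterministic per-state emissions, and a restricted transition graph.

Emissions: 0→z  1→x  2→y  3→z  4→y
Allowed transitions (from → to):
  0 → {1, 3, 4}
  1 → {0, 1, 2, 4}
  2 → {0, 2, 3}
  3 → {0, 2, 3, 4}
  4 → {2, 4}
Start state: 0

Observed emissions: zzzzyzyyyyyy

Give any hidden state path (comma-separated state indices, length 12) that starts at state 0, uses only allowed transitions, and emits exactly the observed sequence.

  0: obs=z cand={0,3} pick 0 [start]
  1: obs=z cand={0,3} pick 3 [0->3 ok]
  2: obs=z cand={0,3} pick 0 [3->0 ok]
  3: obs=z cand={0,3} pick 3 [0->3 ok]
  4: obs=y cand={2,4} pick 2 [3->2 ok]
  5: obs=z cand={0,3} pick 0 [2->0 ok]
  6: obs=y cand={2,4} pick 4 [0->4 ok]
  7: obs=y cand={2,4} pick 4 [4->4 ok]
  8: obs=y cand={2,4} pick 4 [4->4 ok]
  9: obs=y cand={2,4} pick 4 [4->4 ok]
  10: obs=y cand={2,4} pick 4 [4->4 ok]
  11: obs=y cand={2,4} pick 4 [4->4 ok]

0,3,0,3,2,0,4,4,4,4,4,4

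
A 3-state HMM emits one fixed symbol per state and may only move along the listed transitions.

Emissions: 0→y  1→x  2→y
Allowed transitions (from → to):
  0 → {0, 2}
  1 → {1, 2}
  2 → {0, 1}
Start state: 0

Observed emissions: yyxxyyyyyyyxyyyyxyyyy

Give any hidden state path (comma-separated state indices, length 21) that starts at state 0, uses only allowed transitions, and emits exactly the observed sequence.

  t0 'y' -> {0,2}, take 0 (start)
  t1 'y' -> {0,2}, take 2 (0->2 ok)
  t2 'x' -> {1}, take 1 (2->1 ok)
  t3 'x' -> {1}, take 1 (1->1 ok)
  t4 'y' -> {0,2}, take 2 (1->2 ok)
  t5 'y' -> {0,2}, take 0 (2->0 ok)
  t6 'y' -> {0,2}, take 0 (0->0 ok)
  t7 'y' -> {0,2}, take 0 (0->0 ok)
  t8 'y' -> {0,2}, take 0 (0->0 ok)
  t9 'y' -> {0,2}, take 0 (0->0 ok)
  t10 'y' -> {0,2}, take 2 (0->2 ok)
  t11 'x' -> {1}, take 1 (2->1 ok)
  t12 'y' -> {0,2}, take 2 (1->2 ok)
  t13 'y' -> {0,2}, take 0 (2->0 ok)
  t14 'y' -> {0,2}, take 0 (0->0 ok)
  t15 'y' -> {0,2}, take 2 (0->2 ok)
  t16 'x' -> {1}, take 1 (2->1 ok)
  t17 'y' -> {0,2}, take 2 (1->2 ok)
  t18 'y' -> {0,2}, take 0 (2->0 ok)
  t19 'y' -> {0,2}, take 2 (0->2 ok)
  t20 'y' -> {0,2}, take 0 (2->0 ok)

0,2,1,1,2,0,0,0,0,0,2,1,2,0,0,2,1,2,0,2,0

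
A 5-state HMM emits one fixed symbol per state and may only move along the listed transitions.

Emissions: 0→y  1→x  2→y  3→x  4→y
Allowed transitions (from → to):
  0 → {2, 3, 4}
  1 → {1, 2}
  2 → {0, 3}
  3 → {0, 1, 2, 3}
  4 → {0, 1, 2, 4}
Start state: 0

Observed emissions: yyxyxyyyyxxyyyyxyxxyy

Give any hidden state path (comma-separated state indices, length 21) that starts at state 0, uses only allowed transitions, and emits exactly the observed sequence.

  [0] y  {0,2,4}  => 0  start
  [1] y  {0,2,4}  => 4  0->4 ok
  [2] x  {1,3}  => 1  4->1 ok
  [3] y  {0,2,4}  => 2  1->2 ok
  [4] x  {1,3}  => 3  2->3 ok
  [5] y  {0,2,4}  => 0  3->0 ok
  [6] y  {0,2,4}  => 2  0->2 ok
  [7] y  {0,2,4}  => 0  2->0 ok
  [8] y  {0,2,4}  => 4  0->4 ok
  [9] x  {1,3}  => 1  4->1 ok
  [10] x  {1,3}  => 1  1->1 ok
  [11] y  {0,2,4}  => 2  1->2 ok
  [12] y  {0,2,4}  => 0  2->0 ok
  [13] y  {0,2,4}  => 4  0->4 ok
  [14] y  {0,2,4}  => 4  4->4 ok
  [15] x  {1,3}  => 1  4->1 ok
  [16] y  {0,2,4}  => 2  1->2 ok
  [17] x  {1,3}  => 3  2->3 ok
  [18] x  {1,3}  => 3  3->3 ok
  [19] y  {0,2,4}  => 2  3->2 ok
  [20] y  {0,2,4}  => 0  2->0 ok

0,4,1,2,3,0,2,0,4,1,1,2,0,4,4,1,2,3,3,2,0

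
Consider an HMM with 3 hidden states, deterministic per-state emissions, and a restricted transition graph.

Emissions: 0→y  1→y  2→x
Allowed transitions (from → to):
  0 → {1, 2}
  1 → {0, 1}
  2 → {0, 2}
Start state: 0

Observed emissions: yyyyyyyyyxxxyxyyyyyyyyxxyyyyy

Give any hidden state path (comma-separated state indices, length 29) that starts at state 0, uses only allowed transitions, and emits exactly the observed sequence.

  pos 0: y in {0,1}, choose 0; start
  pos 1: y in {0,1}, choose 1; 0->1 ok
  pos 2: y in {0,1}, choose 1; 1->1 ok
  pos 3: y in {0,1}, choose 1; 1->1 ok
  pos 4: y in {0,1}, choose 0; 1->0 ok
  pos 5: y in {0,1}, choose 1; 0->1 ok
  pos 6: y in {0,1}, choose 0; 1->0 ok
  pos 7: y in {0,1}, choose 1; 0->1 ok
  pos 8: y in {0,1}, choose 0; 1->0 ok
  pos 9: x in {2}, choose 2; 0->2 ok
  pos 10: x in {2}, choose 2; 2->2 ok
  pos 11: x in {2}, choose 2; 2->2 ok
  pos 12: y in {0,1}, choose 0; 2->0 ok
  pos 13: x in {2}, choose 2; 0->2 ok
  pos 14: y in {0,1}, choose 0; 2->0 ok
  pos 15: y in {0,1}, choose 1; 0->1 ok
  pos 16: y in {0,1}, choose 1; 1->1 ok
  pos 17: y in {0,1}, choose 1; 1->1 ok
  pos 18: y in {0,1}, choose 1; 1->1 ok
  pos 19: y in {0,1}, choose 1; 1->1 ok
  pos 20: y in {0,1}, choose 1; 1->1 ok
  pos 21: y in {0,1}, choose 0; 1->0 ok
  pos 22: x in {2}, choose 2; 0->2 ok
  pos 23: x in {2}, choose 2; 2->2 ok
  pos 24: y in {0,1}, choose 0; 2->0 ok
  pos 25: y in {0,1}, choose 1; 0->1 ok
  pos 26: y in {0,1}, choose 0; 1->0 ok
  pos 27: y in {0,1}, choose 1; 0->1 ok
  pos 28: y in {0,1}, choose 0; 1->0 ok

0,1,1,1,0,1,0,1,0,2,2,2,0,2,0,1,1,1,1,1,1,0,2,2,0,1,0,1,0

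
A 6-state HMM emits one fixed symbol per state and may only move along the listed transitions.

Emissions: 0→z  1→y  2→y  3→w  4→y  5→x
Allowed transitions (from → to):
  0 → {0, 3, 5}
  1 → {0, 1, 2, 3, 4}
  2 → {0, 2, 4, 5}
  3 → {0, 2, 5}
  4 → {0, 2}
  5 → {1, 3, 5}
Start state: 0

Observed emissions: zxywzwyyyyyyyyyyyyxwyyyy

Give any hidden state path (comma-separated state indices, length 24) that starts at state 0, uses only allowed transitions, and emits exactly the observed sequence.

0,5,1,3,0,3,2,4,2,2,4,2,2,4,2,4,2,2,5,3,2,4,2,2

  [0] z  {0}  => 0  start
  [1] x  {5}  => 5  0->5 ok
  [2] y  {1,2,4}  => 1  5->1 ok
  [3] w  {3}  => 3  1->3 ok
  [4] z  {0}  => 0  3->0 ok
  [5] w  {3}  => 3  0->3 ok
  [6] y  {1,2,4}  => 2  3->2 ok
  [7] y  {1,2,4}  => 4  2->4 ok
  [8] y  {1,2,4}  => 2  4->2 ok
  [9] y  {1,2,4}  => 2  2->2 ok
  [10] y  {1,2,4}  => 4  2->4 ok
  [11] y  {1,2,4}  => 2  4->2 ok
  [12] y  {1,2,4}  => 2  2->2 ok
  [13] y  {1,2,4}  => 4  2->4 ok
  [14] y  {1,2,4}  => 2  4->2 ok
  [15] y  {1,2,4}  => 4  2->4 ok
  [16] y  {1,2,4}  => 2  4->2 ok
  [17] y  {1,2,4}  => 2  2->2 ok
  [18] x  {5}  => 5  2->5 ok
  [19] w  {3}  => 3  5->3 ok
  [20] y  {1,2,4}  => 2  3->2 ok
  [21] y  {1,2,4}  => 4  2->4 ok
  [22] y  {1,2,4}  => 2  4->2 ok
  [23] y  {1,2,4}  => 2  2->2 ok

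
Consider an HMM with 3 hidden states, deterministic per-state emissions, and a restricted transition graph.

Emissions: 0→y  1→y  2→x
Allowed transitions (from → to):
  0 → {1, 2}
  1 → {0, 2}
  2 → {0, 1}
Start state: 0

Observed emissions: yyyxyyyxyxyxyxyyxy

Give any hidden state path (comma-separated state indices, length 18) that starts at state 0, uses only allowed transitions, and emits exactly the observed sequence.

0,1,0,2,1,0,1,2,1,2,1,2,1,2,0,1,2,0

  [0] y  {0,1}  => 0  start
  [1] y  {0,1}  => 1  0->1 ok
  [2] y  {0,1}  => 0  1->0 ok
  [3] x  {2}  => 2  0->2 ok
  [4] y  {0,1}  => 1  2->1 ok
  [5] y  {0,1}  => 0  1->0 ok
  [6] y  {0,1}  => 1  0->1 ok
  [7] x  {2}  => 2  1->2 ok
  [8] y  {0,1}  => 1  2->1 ok
  [9] x  {2}  => 2  1->2 ok
  [10] y  {0,1}  => 1  2->1 ok
  [11] x  {2}  => 2  1->2 ok
  [12] y  {0,1}  => 1  2->1 ok
  [13] x  {2}  => 2  1->2 ok
  [14] y  {0,1}  => 0  2->0 ok
  [15] y  {0,1}  => 1  0->1 ok
  [16] x  {2}  => 2  1->2 ok
  [17] y  {0,1}  => 0  2->0 ok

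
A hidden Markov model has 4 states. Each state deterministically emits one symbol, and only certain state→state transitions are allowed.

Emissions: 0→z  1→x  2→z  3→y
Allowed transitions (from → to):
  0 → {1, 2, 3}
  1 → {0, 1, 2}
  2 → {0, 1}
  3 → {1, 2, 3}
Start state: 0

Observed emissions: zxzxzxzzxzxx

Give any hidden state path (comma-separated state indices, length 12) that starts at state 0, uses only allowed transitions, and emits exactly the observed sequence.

  pos 0: z in {0,2}, choose 0; start
  pos 1: x in {1}, choose 1; 0->1 ok
  pos 2: z in {0,2}, choose 0; 1->0 ok
  pos 3: x in {1}, choose 1; 0->1 ok
  pos 4: z in {0,2}, choose 2; 1->2 ok
  pos 5: x in {1}, choose 1; 2->1 ok
  pos 6: z in {0,2}, choose 2; 1->2 ok
  pos 7: z in {0,2}, choose 0; 2->0 ok
  pos 8: x in {1}, choose 1; 0->1 ok
  pos 9: z in {0,2}, choose 2; 1->2 ok
  pos 10: x in {1}, choose 1; 2->1 ok
  pos 11: x in {1}, choose 1; 1->1 ok

0,1,0,1,2,1,2,0,1,2,1,1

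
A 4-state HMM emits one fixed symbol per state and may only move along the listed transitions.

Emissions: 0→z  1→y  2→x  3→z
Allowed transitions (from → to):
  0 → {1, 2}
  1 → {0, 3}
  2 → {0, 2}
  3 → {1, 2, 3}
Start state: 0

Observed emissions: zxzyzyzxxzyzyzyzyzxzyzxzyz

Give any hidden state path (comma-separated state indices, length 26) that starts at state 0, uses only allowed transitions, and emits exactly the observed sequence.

0,2,0,1,0,1,3,2,2,0,1,0,1,3,1,0,1,3,2,0,1,0,2,0,1,0

  [0] z  {0,3}  => 0  start
  [1] x  {2}  => 2  0->2 ok
  [2] z  {0,3}  => 0  2->0 ok
  [3] y  {1}  => 1  0->1 ok
  [4] z  {0,3}  => 0  1->0 ok
  [5] y  {1}  => 1  0->1 ok
  [6] z  {0,3}  => 3  1->3 ok
  [7] x  {2}  => 2  3->2 ok
  [8] x  {2}  => 2  2->2 ok
  [9] z  {0,3}  => 0  2->0 ok
  [10] y  {1}  => 1  0->1 ok
  [11] z  {0,3}  => 0  1->0 ok
  [12] y  {1}  => 1  0->1 ok
  [13] z  {0,3}  => 3  1->3 ok
  [14] y  {1}  => 1  3->1 ok
  [15] z  {0,3}  => 0  1->0 ok
  [16] y  {1}  => 1  0->1 ok
  [17] z  {0,3}  => 3  1->3 ok
  [18] x  {2}  => 2  3->2 ok
  [19] z  {0,3}  => 0  2->0 ok
  [20] y  {1}  => 1  0->1 ok
  [21] z  {0,3}  => 0  1->0 ok
  [22] x  {2}  => 2  0->2 ok
  [23] z  {0,3}  => 0  2->0 ok
  [24] y  {1}  => 1  0->1 ok
  [25] z  {0,3}  => 0  1->0 ok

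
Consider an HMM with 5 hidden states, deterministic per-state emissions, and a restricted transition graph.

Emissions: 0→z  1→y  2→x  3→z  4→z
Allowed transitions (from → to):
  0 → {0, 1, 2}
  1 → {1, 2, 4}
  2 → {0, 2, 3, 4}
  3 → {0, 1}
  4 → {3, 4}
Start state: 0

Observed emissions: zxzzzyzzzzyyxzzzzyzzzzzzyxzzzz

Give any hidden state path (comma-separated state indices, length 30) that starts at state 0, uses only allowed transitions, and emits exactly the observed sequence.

  [0] z  {0,3,4}  => 0  start
  [1] x  {2}  => 2  0->2 ok
  [2] z  {0,3,4}  => 3  2->3 ok
  [3] z  {0,3,4}  => 0  3->0 ok
  [4] z  {0,3,4}  => 0  0->0 ok
  [5] y  {1}  => 1  0->1 ok
  [6] z  {0,3,4}  => 4  1->4 ok
  [7] z  {0,3,4}  => 4  4->4 ok
  [8] z  {0,3,4}  => 4  4->4 ok
  [9] z  {0,3,4}  => 3  4->3 ok
  [10] y  {1}  => 1  3->1 ok
  [11] y  {1}  => 1  1->1 ok
  [12] x  {2}  => 2  1->2 ok
  [13] z  {0,3,4}  => 4  2->4 ok
  [14] z  {0,3,4}  => 4  4->4 ok
  [15] z  {0,3,4}  => 4  4->4 ok
  [16] z  {0,3,4}  => 3  4->3 ok
  [17] y  {1}  => 1  3->1 ok
  [18] z  {0,3,4}  => 4  1->4 ok
  [19] z  {0,3,4}  => 4  4->4 ok
  [20] z  {0,3,4}  => 4  4->4 ok
  [21] z  {0,3,4}  => 4  4->4 ok
  [22] z  {0,3,4}  => 3  4->3 ok
  [23] z  {0,3,4}  => 0  3->0 ok
  [24] y  {1}  => 1  0->1 ok
  [25] x  {2}  => 2  1->2 ok
  [26] z  {0,3,4}  => 4  2->4 ok
  [27] z  {0,3,4}  => 3  4->3 ok
  [28] z  {0,3,4}  => 0  3->0 ok
  [29] z  {0,3,4}  => 0  0->0 ok

0,2,3,0,0,1,4,4,4,3,1,1,2,4,4,4,3,1,4,4,4,4,3,0,1,2,4,3,0,0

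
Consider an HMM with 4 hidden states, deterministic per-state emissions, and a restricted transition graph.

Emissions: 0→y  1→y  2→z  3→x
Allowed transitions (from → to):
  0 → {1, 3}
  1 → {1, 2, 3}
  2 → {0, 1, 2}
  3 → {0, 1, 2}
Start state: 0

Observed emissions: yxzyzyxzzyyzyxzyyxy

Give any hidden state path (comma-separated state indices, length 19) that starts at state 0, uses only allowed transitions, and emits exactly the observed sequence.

  [0] y  {0,1}  => 0  start
  [1] x  {3}  => 3  0->3 ok
  [2] z  {2}  => 2  3->2 ok
  [3] y  {0,1}  => 1  2->1 ok
  [4] z  {2}  => 2  1->2 ok
  [5] y  {0,1}  => 0  2->0 ok
  [6] x  {3}  => 3  0->3 ok
  [7] z  {2}  => 2  3->2 ok
  [8] z  {2}  => 2  2->2 ok
  [9] y  {0,1}  => 0  2->0 ok
  [10] y  {0,1}  => 1  0->1 ok
  [11] z  {2}  => 2  1->2 ok
  [12] y  {0,1}  => 0  2->0 ok
  [13] x  {3}  => 3  0->3 ok
  [14] z  {2}  => 2  3->2 ok
  [15] y  {0,1}  => 0  2->0 ok
  [16] y  {0,1}  => 1  0->1 ok
  [17] x  {3}  => 3  1->3 ok
  [18] y  {0,1}  => 1  3->1 ok

0,3,2,1,2,0,3,2,2,0,1,2,0,3,2,0,1,3,1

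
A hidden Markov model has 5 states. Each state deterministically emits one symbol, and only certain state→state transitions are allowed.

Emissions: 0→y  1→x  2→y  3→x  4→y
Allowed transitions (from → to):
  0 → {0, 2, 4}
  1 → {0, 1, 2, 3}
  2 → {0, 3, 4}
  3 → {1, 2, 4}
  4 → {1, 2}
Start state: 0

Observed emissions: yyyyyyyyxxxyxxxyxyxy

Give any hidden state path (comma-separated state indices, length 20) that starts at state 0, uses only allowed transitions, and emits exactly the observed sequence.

  0: obs=y cand={0,2,4} pick 0 [start]
  1: obs=y cand={0,2,4} pick 0 [0->0 ok]
  2: obs=y cand={0,2,4} pick 0 [0->0 ok]
  3: obs=y cand={0,2,4} pick 2 [0->2 ok]
  4: obs=y cand={0,2,4} pick 0 [2->0 ok]
  5: obs=y cand={0,2,4} pick 0 [0->0 ok]
  6: obs=y cand={0,2,4} pick 4 [0->4 ok]
  7: obs=y cand={0,2,4} pick 2 [4->2 ok]
  8: obs=x cand={1,3} pick 3 [2->3 ok]
  9: obs=x cand={1,3} pick 1 [3->1 ok]
  10: obs=x cand={1,3} pick 3 [1->3 ok]
  11: obs=y cand={0,2,4} pick 2 [3->2 ok]
  12: obs=x cand={1,3} pick 3 [2->3 ok]
  13: obs=x cand={1,3} pick 1 [3->1 ok]
  14: obs=x cand={1,3} pick 1 [1->1 ok]
  15: obs=y cand={0,2,4} pick 2 [1->2 ok]
  16: obs=x cand={1,3} pick 3 [2->3 ok]
  17: obs=y cand={0,2,4} pick 2 [3->2 ok]
  18: obs=x cand={1,3} pick 3 [2->3 ok]
  19: obs=y cand={0,2,4} pick 4 [3->4 ok]

0,0,0,2,0,0,4,2,3,1,3,2,3,1,1,2,3,2,3,4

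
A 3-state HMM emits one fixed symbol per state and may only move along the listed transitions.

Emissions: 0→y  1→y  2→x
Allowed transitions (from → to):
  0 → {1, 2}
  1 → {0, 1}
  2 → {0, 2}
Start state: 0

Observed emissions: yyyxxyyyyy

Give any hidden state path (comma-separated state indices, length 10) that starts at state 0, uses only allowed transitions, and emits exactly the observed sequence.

0,1,0,2,2,0,1,1,1,0

  [0] y  {0,1}  => 0  start
  [1] y  {0,1}  => 1  0->1 ok
  [2] y  {0,1}  => 0  1->0 ok
  [3] x  {2}  => 2  0->2 ok
  [4] x  {2}  => 2  2->2 ok
  [5] y  {0,1}  => 0  2->0 ok
  [6] y  {0,1}  => 1  0->1 ok
  [7] y  {0,1}  => 1  1->1 ok
  [8] y  {0,1}  => 1  1->1 ok
  [9] y  {0,1}  => 0  1->0 ok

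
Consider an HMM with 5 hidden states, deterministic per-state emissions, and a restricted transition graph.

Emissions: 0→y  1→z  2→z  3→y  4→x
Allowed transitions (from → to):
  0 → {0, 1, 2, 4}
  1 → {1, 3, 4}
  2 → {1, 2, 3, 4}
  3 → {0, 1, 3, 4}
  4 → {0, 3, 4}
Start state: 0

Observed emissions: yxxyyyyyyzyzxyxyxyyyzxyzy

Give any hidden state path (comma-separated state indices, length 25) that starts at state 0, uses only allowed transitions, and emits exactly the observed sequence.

  [0] y  {0,3}  => 0  start
  [1] x  {4}  => 4  0->4 ok
  [2] x  {4}  => 4  4->4 ok
  [3] y  {0,3}  => 3  4->3 ok
  [4] y  {0,3}  => 3  3->3 ok
  [5] y  {0,3}  => 3  3->3 ok
  [6] y  {0,3}  => 0  3->0 ok
  [7] y  {0,3}  => 0  0->0 ok
  [8] y  {0,3}  => 0  0->0 ok
  [9] z  {1,2}  => 2  0->2 ok
  [10] y  {0,3}  => 3  2->3 ok
  [11] z  {1,2}  => 1  3->1 ok
  [12] x  {4}  => 4  1->4 ok
  [13] y  {0,3}  => 0  4->0 ok
  [14] x  {4}  => 4  0->4 ok
  [15] y  {0,3}  => 0  4->0 ok
  [16] x  {4}  => 4  0->4 ok
  [17] y  {0,3}  => 3  4->3 ok
  [18] y  {0,3}  => 3  3->3 ok
  [19] y  {0,3}  => 0  3->0 ok
  [20] z  {1,2}  => 2  0->2 ok
  [21] x  {4}  => 4  2->4 ok
  [22] y  {0,3}  => 0  4->0 ok
  [23] z  {1,2}  => 2  0->2 ok
  [24] y  {0,3}  => 3  2->3 ok

0,4,4,3,3,3,0,0,0,2,3,1,4,0,4,0,4,3,3,0,2,4,0,2,3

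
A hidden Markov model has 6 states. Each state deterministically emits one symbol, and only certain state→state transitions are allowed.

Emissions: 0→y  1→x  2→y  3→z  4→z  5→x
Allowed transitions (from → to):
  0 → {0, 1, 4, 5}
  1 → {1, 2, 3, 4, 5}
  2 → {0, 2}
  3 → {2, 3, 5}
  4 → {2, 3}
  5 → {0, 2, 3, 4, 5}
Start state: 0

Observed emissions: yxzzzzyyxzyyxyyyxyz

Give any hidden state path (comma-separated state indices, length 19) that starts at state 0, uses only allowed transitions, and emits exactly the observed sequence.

0,5,3,3,3,3,2,0,1,4,2,0,5,2,2,0,5,0,4

  [0] y  {0,2}  => 0  start
  [1] x  {1,5}  => 5  0->5 ok
  [2] z  {3,4}  => 3  5->3 ok
  [3] z  {3,4}  => 3  3->3 ok
  [4] z  {3,4}  => 3  3->3 ok
  [5] z  {3,4}  => 3  3->3 ok
  [6] y  {0,2}  => 2  3->2 ok
  [7] y  {0,2}  => 0  2->0 ok
  [8] x  {1,5}  => 1  0->1 ok
  [9] z  {3,4}  => 4  1->4 ok
  [10] y  {0,2}  => 2  4->2 ok
  [11] y  {0,2}  => 0  2->0 ok
  [12] x  {1,5}  => 5  0->5 ok
  [13] y  {0,2}  => 2  5->2 ok
  [14] y  {0,2}  => 2  2->2 ok
  [15] y  {0,2}  => 0  2->0 ok
  [16] x  {1,5}  => 5  0->5 ok
  [17] y  {0,2}  => 0  5->0 ok
  [18] z  {3,4}  => 4  0->4 ok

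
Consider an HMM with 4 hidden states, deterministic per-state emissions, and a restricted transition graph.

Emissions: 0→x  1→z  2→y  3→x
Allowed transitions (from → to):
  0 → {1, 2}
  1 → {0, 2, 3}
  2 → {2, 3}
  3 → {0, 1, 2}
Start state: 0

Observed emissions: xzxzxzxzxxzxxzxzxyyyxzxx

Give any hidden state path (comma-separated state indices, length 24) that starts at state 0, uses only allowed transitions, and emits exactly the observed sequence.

0,1,0,1,0,1,0,1,3,0,1,3,0,1,0,1,0,2,2,2,3,1,3,0

  pos 0: x in {0,3}, choose 0; start
  pos 1: z in {1}, choose 1; 0->1 ok
  pos 2: x in {0,3}, choose 0; 1->0 ok
  pos 3: z in {1}, choose 1; 0->1 ok
  pos 4: x in {0,3}, choose 0; 1->0 ok
  pos 5: z in {1}, choose 1; 0->1 ok
  pos 6: x in {0,3}, choose 0; 1->0 ok
  pos 7: z in {1}, choose 1; 0->1 ok
  pos 8: x in {0,3}, choose 3; 1->3 ok
  pos 9: x in {0,3}, choose 0; 3->0 ok
  pos 10: z in {1}, choose 1; 0->1 ok
  pos 11: x in {0,3}, choose 3; 1->3 ok
  pos 12: x in {0,3}, choose 0; 3->0 ok
  pos 13: z in {1}, choose 1; 0->1 ok
  pos 14: x in {0,3}, choose 0; 1->0 ok
  pos 15: z in {1}, choose 1; 0->1 ok
  pos 16: x in {0,3}, choose 0; 1->0 ok
  pos 17: y in {2}, choose 2; 0->2 ok
  pos 18: y in {2}, choose 2; 2->2 ok
  pos 19: y in {2}, choose 2; 2->2 ok
  pos 20: x in {0,3}, choose 3; 2->3 ok
  pos 21: z in {1}, choose 1; 3->1 ok
  pos 22: x in {0,3}, choose 3; 1->3 ok
  pos 23: x in {0,3}, choose 0; 3->0 ok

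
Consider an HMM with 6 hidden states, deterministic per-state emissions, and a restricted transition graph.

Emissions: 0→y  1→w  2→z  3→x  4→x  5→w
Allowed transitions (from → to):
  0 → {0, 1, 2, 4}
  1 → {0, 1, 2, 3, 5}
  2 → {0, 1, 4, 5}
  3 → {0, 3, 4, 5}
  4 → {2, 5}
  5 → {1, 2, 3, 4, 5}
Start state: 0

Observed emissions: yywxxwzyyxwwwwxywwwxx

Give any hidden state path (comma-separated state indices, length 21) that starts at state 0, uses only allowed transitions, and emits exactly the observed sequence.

0,0,1,3,4,5,2,0,0,4,5,1,5,1,3,0,1,1,5,3,3

  pos 0: y in {0}, choose 0; start
  pos 1: y in {0}, choose 0; 0->0 ok
  pos 2: w in {1,5}, choose 1; 0->1 ok
  pos 3: x in {3,4}, choose 3; 1->3 ok
  pos 4: x in {3,4}, choose 4; 3->4 ok
  pos 5: w in {1,5}, choose 5; 4->5 ok
  pos 6: z in {2}, choose 2; 5->2 ok
  pos 7: y in {0}, choose 0; 2->0 ok
  pos 8: y in {0}, choose 0; 0->0 ok
  pos 9: x in {3,4}, choose 4; 0->4 ok
  pos 10: w in {1,5}, choose 5; 4->5 ok
  pos 11: w in {1,5}, choose 1; 5->1 ok
  pos 12: w in {1,5}, choose 5; 1->5 ok
  pos 13: w in {1,5}, choose 1; 5->1 ok
  pos 14: x in {3,4}, choose 3; 1->3 ok
  pos 15: y in {0}, choose 0; 3->0 ok
  pos 16: w in {1,5}, choose 1; 0->1 ok
  pos 17: w in {1,5}, choose 1; 1->1 ok
  pos 18: w in {1,5}, choose 5; 1->5 ok
  pos 19: x in {3,4}, choose 3; 5->3 ok
  pos 20: x in {3,4}, choose 3; 3->3 ok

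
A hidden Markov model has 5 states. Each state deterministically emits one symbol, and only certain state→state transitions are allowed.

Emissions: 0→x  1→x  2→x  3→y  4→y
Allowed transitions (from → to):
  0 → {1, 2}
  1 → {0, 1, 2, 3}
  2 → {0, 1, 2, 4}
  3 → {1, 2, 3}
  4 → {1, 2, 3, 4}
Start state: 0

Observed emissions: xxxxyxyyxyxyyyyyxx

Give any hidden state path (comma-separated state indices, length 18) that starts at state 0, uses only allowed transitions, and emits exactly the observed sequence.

0,2,1,2,4,2,4,3,2,4,2,4,4,4,4,4,1,0

  t0 'x' -> {0,1,2}, take 0 (start)
  t1 'x' -> {0,1,2}, take 2 (0->2 ok)
  t2 'x' -> {0,1,2}, take 1 (2->1 ok)
  t3 'x' -> {0,1,2}, take 2 (1->2 ok)
  t4 'y' -> {3,4}, take 4 (2->4 ok)
  t5 'x' -> {0,1,2}, take 2 (4->2 ok)
  t6 'y' -> {3,4}, take 4 (2->4 ok)
  t7 'y' -> {3,4}, take 3 (4->3 ok)
  t8 'x' -> {0,1,2}, take 2 (3->2 ok)
  t9 'y' -> {3,4}, take 4 (2->4 ok)
  t10 'x' -> {0,1,2}, take 2 (4->2 ok)
  t11 'y' -> {3,4}, take 4 (2->4 ok)
  t12 'y' -> {3,4}, take 4 (4->4 ok)
  t13 'y' -> {3,4}, take 4 (4->4 ok)
  t14 'y' -> {3,4}, take 4 (4->4 ok)
  t15 'y' -> {3,4}, take 4 (4->4 ok)
  t16 'x' -> {0,1,2}, take 1 (4->1 ok)
  t17 'x' -> {0,1,2}, take 0 (1->0 ok)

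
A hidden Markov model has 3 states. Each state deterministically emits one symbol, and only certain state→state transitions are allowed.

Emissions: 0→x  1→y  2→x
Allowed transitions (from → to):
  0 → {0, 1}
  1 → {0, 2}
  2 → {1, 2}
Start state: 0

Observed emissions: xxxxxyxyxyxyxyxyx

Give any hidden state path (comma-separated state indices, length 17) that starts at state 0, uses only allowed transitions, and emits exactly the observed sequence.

0,0,0,0,0,1,0,1,2,1,2,1,2,1,2,1,0

  [0] x  {0,2}  => 0  start
  [1] x  {0,2}  => 0  0->0 ok
  [2] x  {0,2}  => 0  0->0 ok
  [3] x  {0,2}  => 0  0->0 ok
  [4] x  {0,2}  => 0  0->0 ok
  [5] y  {1}  => 1  0->1 ok
  [6] x  {0,2}  => 0  1->0 ok
  [7] y  {1}  => 1  0->1 ok
  [8] x  {0,2}  => 2  1->2 ok
  [9] y  {1}  => 1  2->1 ok
  [10] x  {0,2}  => 2  1->2 ok
  [11] y  {1}  => 1  2->1 ok
  [12] x  {0,2}  => 2  1->2 ok
  [13] y  {1}  => 1  2->1 ok
  [14] x  {0,2}  => 2  1->2 ok
  [15] y  {1}  => 1  2->1 ok
  [16] x  {0,2}  => 0  1->0 ok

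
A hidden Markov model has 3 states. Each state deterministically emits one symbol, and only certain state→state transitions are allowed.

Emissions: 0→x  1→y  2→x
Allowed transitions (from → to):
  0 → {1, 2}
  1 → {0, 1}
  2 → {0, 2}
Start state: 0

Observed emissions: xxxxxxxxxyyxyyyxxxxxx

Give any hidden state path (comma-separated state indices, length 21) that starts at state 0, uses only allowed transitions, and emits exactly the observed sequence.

  t0 'x' -> {0,2}, take 0 (start)
  t1 'x' -> {0,2}, take 2 (0->2 ok)
  t2 'x' -> {0,2}, take 0 (2->0 ok)
  t3 'x' -> {0,2}, take 2 (0->2 ok)
  t4 'x' -> {0,2}, take 2 (2->2 ok)
  t5 'x' -> {0,2}, take 2 (2->2 ok)
  t6 'x' -> {0,2}, take 2 (2->2 ok)
  t7 'x' -> {0,2}, take 2 (2->2 ok)
  t8 'x' -> {0,2}, take 0 (2->0 ok)
  t9 'y' -> {1}, take 1 (0->1 ok)
  t10 'y' -> {1}, take 1 (1->1 ok)
  t11 'x' -> {0,2}, take 0 (1->0 ok)
  t12 'y' -> {1}, take 1 (0->1 ok)
  t13 'y' -> {1}, take 1 (1->1 ok)
  t14 'y' -> {1}, take 1 (1->1 ok)
  t15 'x' -> {0,2}, take 0 (1->0 ok)
  t16 'x' -> {0,2}, take 2 (0->2 ok)
  t17 'x' -> {0,2}, take 2 (2->2 ok)
  t18 'x' -> {0,2}, take 0 (2->0 ok)
  t19 'x' -> {0,2}, take 2 (0->2 ok)
  t20 'x' -> {0,2}, take 0 (2->0 ok)

0,2,0,2,2,2,2,2,0,1,1,0,1,1,1,0,2,2,0,2,0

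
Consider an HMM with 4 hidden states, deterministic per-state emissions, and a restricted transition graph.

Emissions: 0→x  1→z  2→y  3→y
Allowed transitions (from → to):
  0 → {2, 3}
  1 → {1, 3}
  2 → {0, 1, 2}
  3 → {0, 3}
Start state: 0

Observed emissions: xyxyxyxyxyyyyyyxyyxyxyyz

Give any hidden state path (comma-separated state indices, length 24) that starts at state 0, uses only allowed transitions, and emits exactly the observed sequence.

0,3,0,2,0,2,0,3,0,3,3,3,3,3,3,0,3,3,0,3,0,2,2,1

  [0] x  {0}  => 0  start
  [1] y  {2,3}  => 3  0->3 ok
  [2] x  {0}  => 0  3->0 ok
  [3] y  {2,3}  => 2  0->2 ok
  [4] x  {0}  => 0  2->0 ok
  [5] y  {2,3}  => 2  0->2 ok
  [6] x  {0}  => 0  2->0 ok
  [7] y  {2,3}  => 3  0->3 ok
  [8] x  {0}  => 0  3->0 ok
  [9] y  {2,3}  => 3  0->3 ok
  [10] y  {2,3}  => 3  3->3 ok
  [11] y  {2,3}  => 3  3->3 ok
  [12] y  {2,3}  => 3  3->3 ok
  [13] y  {2,3}  => 3  3->3 ok
  [14] y  {2,3}  => 3  3->3 ok
  [15] x  {0}  => 0  3->0 ok
  [16] y  {2,3}  => 3  0->3 ok
  [17] y  {2,3}  => 3  3->3 ok
  [18] x  {0}  => 0  3->0 ok
  [19] y  {2,3}  => 3  0->3 ok
  [20] x  {0}  => 0  3->0 ok
  [21] y  {2,3}  => 2  0->2 ok
  [22] y  {2,3}  => 2  2->2 ok
  [23] z  {1}  => 1  2->1 ok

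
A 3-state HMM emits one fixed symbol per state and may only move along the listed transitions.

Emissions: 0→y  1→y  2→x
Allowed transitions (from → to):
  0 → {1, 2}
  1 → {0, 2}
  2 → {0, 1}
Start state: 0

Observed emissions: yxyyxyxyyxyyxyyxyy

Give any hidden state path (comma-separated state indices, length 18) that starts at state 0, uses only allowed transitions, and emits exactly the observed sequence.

  0: obs=y cand={0,1} pick 0 [start]
  1: obs=x cand={2} pick 2 [0->2 ok]
  2: obs=y cand={0,1} pick 1 [2->1 ok]
  3: obs=y cand={0,1} pick 0 [1->0 ok]
  4: obs=x cand={2} pick 2 [0->2 ok]
  5: obs=y cand={0,1} pick 0 [2->0 ok]
  6: obs=x cand={2} pick 2 [0->2 ok]
  7: obs=y cand={0,1} pick 1 [2->1 ok]
  8: obs=y cand={0,1} pick 0 [1->0 ok]
  9: obs=x cand={2} pick 2 [0->2 ok]
  10: obs=y cand={0,1} pick 1 [2->1 ok]
  11: obs=y cand={0,1} pick 0 [1->0 ok]
  12: obs=x cand={2} pick 2 [0->2 ok]
  13: obs=y cand={0,1} pick 1 [2->1 ok]
  14: obs=y cand={0,1} pick 0 [1->0 ok]
  15: obs=x cand={2} pick 2 [0->2 ok]
  16: obs=y cand={0,1} pick 1 [2->1 ok]
  17: obs=y cand={0,1} pick 0 [1->0 ok]

0,2,1,0,2,0,2,1,0,2,1,0,2,1,0,2,1,0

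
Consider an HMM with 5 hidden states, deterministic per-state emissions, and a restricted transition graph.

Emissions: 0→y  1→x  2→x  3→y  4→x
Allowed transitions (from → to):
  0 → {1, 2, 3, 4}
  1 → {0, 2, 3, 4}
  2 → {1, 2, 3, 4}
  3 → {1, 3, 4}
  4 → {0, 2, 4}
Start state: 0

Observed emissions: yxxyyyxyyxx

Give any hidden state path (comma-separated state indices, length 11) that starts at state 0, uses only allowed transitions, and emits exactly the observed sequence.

  0: obs=y cand={0,3} pick 0 [start]
  1: obs=x cand={1,2,4} pick 4 [0->4 ok]
  2: obs=x cand={1,2,4} pick 2 [4->2 ok]
  3: obs=y cand={0,3} pick 3 [2->3 ok]
  4: obs=y cand={0,3} pick 3 [3->3 ok]
  5: obs=y cand={0,3} pick 3 [3->3 ok]
  6: obs=x cand={1,2,4} pick 1 [3->1 ok]
  7: obs=y cand={0,3} pick 3 [1->3 ok]
  8: obs=y cand={0,3} pick 3 [3->3 ok]
  9: obs=x cand={1,2,4} pick 4 [3->4 ok]
  10: obs=x cand={1,2,4} pick 2 [4->2 ok]

0,4,2,3,3,3,1,3,3,4,2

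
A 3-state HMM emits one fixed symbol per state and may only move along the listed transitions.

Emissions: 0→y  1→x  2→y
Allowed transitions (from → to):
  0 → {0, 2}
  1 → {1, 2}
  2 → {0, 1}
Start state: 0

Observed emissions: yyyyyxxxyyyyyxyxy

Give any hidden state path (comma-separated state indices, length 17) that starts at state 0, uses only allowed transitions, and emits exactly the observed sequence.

  t0 'y' -> {0,2}, take 0 (start)
  t1 'y' -> {0,2}, take 0 (0->0 ok)
  t2 'y' -> {0,2}, take 0 (0->0 ok)
  t3 'y' -> {0,2}, take 0 (0->0 ok)
  t4 'y' -> {0,2}, take 2 (0->2 ok)
  t5 'x' -> {1}, take 1 (2->1 ok)
  t6 'x' -> {1}, take 1 (1->1 ok)
  t7 'x' -> {1}, take 1 (1->1 ok)
  t8 'y' -> {0,2}, take 2 (1->2 ok)
  t9 'y' -> {0,2}, take 0 (2->0 ok)
  t10 'y' -> {0,2}, take 2 (0->2 ok)
  t11 'y' -> {0,2}, take 0 (2->0 ok)
  t12 'y' -> {0,2}, take 2 (0->2 ok)
  t13 'x' -> {1}, take 1 (2->1 ok)
  t14 'y' -> {0,2}, take 2 (1->2 ok)
  t15 'x' -> {1}, take 1 (2->1 ok)
  t16 'y' -> {0,2}, take 2 (1->2 ok)

0,0,0,0,2,1,1,1,2,0,2,0,2,1,2,1,2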